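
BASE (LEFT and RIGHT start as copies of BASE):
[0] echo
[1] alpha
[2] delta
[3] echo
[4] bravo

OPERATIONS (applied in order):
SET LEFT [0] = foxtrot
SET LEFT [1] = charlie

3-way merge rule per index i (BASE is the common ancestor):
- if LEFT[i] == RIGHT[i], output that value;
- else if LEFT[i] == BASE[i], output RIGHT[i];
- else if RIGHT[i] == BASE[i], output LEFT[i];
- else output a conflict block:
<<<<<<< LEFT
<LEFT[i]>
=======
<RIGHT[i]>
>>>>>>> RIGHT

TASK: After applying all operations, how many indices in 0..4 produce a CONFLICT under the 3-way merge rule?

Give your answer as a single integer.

Final LEFT:  [foxtrot, charlie, delta, echo, bravo]
Final RIGHT: [echo, alpha, delta, echo, bravo]
i=0: L=foxtrot, R=echo=BASE -> take LEFT -> foxtrot
i=1: L=charlie, R=alpha=BASE -> take LEFT -> charlie
i=2: L=delta R=delta -> agree -> delta
i=3: L=echo R=echo -> agree -> echo
i=4: L=bravo R=bravo -> agree -> bravo
Conflict count: 0

Answer: 0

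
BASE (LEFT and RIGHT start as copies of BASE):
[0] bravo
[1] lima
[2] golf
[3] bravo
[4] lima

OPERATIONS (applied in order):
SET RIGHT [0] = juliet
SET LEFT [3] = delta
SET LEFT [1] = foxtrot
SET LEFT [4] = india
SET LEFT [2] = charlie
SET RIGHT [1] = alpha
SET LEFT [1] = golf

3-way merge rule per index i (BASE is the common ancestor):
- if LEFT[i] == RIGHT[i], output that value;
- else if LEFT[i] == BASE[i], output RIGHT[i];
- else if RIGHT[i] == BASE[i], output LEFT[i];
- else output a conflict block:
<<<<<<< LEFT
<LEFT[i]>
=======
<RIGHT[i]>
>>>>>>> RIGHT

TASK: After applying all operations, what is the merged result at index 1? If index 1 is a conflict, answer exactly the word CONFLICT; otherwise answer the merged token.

Answer: CONFLICT

Derivation:
Final LEFT:  [bravo, golf, charlie, delta, india]
Final RIGHT: [juliet, alpha, golf, bravo, lima]
i=0: L=bravo=BASE, R=juliet -> take RIGHT -> juliet
i=1: BASE=lima L=golf R=alpha all differ -> CONFLICT
i=2: L=charlie, R=golf=BASE -> take LEFT -> charlie
i=3: L=delta, R=bravo=BASE -> take LEFT -> delta
i=4: L=india, R=lima=BASE -> take LEFT -> india
Index 1 -> CONFLICT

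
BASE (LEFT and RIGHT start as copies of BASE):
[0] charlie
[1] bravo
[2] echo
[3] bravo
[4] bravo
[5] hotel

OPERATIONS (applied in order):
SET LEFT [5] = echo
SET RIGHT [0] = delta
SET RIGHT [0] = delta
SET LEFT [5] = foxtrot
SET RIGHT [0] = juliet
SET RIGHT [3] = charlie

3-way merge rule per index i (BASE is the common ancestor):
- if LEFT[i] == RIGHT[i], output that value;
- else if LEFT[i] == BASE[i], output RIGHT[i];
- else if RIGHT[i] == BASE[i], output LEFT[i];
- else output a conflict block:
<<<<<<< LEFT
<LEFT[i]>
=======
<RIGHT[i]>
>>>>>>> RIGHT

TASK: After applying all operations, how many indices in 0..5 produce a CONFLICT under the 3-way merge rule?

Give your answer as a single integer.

Answer: 0

Derivation:
Final LEFT:  [charlie, bravo, echo, bravo, bravo, foxtrot]
Final RIGHT: [juliet, bravo, echo, charlie, bravo, hotel]
i=0: L=charlie=BASE, R=juliet -> take RIGHT -> juliet
i=1: L=bravo R=bravo -> agree -> bravo
i=2: L=echo R=echo -> agree -> echo
i=3: L=bravo=BASE, R=charlie -> take RIGHT -> charlie
i=4: L=bravo R=bravo -> agree -> bravo
i=5: L=foxtrot, R=hotel=BASE -> take LEFT -> foxtrot
Conflict count: 0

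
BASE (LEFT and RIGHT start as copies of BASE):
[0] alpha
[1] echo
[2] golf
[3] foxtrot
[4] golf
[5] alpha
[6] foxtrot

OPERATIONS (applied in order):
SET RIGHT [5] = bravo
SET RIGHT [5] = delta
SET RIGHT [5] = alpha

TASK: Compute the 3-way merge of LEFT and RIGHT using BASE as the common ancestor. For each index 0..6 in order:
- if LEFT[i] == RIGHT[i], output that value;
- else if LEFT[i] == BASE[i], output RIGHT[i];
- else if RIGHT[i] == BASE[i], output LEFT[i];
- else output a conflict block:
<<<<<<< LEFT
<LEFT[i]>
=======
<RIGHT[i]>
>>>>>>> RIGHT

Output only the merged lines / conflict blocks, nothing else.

Answer: alpha
echo
golf
foxtrot
golf
alpha
foxtrot

Derivation:
Final LEFT:  [alpha, echo, golf, foxtrot, golf, alpha, foxtrot]
Final RIGHT: [alpha, echo, golf, foxtrot, golf, alpha, foxtrot]
i=0: L=alpha R=alpha -> agree -> alpha
i=1: L=echo R=echo -> agree -> echo
i=2: L=golf R=golf -> agree -> golf
i=3: L=foxtrot R=foxtrot -> agree -> foxtrot
i=4: L=golf R=golf -> agree -> golf
i=5: L=alpha R=alpha -> agree -> alpha
i=6: L=foxtrot R=foxtrot -> agree -> foxtrot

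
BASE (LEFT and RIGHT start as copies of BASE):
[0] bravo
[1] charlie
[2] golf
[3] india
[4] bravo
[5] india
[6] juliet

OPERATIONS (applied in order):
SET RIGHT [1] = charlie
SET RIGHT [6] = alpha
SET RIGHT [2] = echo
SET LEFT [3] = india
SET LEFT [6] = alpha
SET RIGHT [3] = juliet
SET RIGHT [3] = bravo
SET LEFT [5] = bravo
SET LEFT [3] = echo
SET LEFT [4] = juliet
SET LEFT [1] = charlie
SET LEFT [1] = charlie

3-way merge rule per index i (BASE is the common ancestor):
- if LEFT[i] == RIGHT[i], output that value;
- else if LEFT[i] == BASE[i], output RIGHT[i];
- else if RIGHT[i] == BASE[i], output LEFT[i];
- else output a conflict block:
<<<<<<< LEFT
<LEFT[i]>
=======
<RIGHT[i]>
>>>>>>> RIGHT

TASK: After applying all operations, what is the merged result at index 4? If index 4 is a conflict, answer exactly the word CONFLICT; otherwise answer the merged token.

Final LEFT:  [bravo, charlie, golf, echo, juliet, bravo, alpha]
Final RIGHT: [bravo, charlie, echo, bravo, bravo, india, alpha]
i=0: L=bravo R=bravo -> agree -> bravo
i=1: L=charlie R=charlie -> agree -> charlie
i=2: L=golf=BASE, R=echo -> take RIGHT -> echo
i=3: BASE=india L=echo R=bravo all differ -> CONFLICT
i=4: L=juliet, R=bravo=BASE -> take LEFT -> juliet
i=5: L=bravo, R=india=BASE -> take LEFT -> bravo
i=6: L=alpha R=alpha -> agree -> alpha
Index 4 -> juliet

Answer: juliet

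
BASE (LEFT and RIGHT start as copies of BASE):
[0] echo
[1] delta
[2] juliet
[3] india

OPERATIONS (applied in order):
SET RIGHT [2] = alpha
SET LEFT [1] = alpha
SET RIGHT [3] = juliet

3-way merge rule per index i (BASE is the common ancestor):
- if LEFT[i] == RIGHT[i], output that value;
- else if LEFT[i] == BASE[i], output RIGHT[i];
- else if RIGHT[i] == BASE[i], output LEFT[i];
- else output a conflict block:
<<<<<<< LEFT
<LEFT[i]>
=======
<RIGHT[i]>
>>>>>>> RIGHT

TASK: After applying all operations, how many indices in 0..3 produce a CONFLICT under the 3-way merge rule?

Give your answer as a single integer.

Answer: 0

Derivation:
Final LEFT:  [echo, alpha, juliet, india]
Final RIGHT: [echo, delta, alpha, juliet]
i=0: L=echo R=echo -> agree -> echo
i=1: L=alpha, R=delta=BASE -> take LEFT -> alpha
i=2: L=juliet=BASE, R=alpha -> take RIGHT -> alpha
i=3: L=india=BASE, R=juliet -> take RIGHT -> juliet
Conflict count: 0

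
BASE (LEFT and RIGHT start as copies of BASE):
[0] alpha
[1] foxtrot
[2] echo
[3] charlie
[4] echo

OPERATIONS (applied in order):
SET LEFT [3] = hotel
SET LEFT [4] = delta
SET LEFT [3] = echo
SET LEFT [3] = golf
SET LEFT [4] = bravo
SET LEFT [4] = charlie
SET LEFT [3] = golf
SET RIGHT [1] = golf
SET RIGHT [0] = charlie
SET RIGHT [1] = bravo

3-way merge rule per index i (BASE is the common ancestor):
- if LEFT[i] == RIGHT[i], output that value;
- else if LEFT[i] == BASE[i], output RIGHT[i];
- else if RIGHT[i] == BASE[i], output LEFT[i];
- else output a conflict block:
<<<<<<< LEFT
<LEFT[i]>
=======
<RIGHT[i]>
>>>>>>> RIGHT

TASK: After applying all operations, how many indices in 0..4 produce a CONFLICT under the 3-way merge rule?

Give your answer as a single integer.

Answer: 0

Derivation:
Final LEFT:  [alpha, foxtrot, echo, golf, charlie]
Final RIGHT: [charlie, bravo, echo, charlie, echo]
i=0: L=alpha=BASE, R=charlie -> take RIGHT -> charlie
i=1: L=foxtrot=BASE, R=bravo -> take RIGHT -> bravo
i=2: L=echo R=echo -> agree -> echo
i=3: L=golf, R=charlie=BASE -> take LEFT -> golf
i=4: L=charlie, R=echo=BASE -> take LEFT -> charlie
Conflict count: 0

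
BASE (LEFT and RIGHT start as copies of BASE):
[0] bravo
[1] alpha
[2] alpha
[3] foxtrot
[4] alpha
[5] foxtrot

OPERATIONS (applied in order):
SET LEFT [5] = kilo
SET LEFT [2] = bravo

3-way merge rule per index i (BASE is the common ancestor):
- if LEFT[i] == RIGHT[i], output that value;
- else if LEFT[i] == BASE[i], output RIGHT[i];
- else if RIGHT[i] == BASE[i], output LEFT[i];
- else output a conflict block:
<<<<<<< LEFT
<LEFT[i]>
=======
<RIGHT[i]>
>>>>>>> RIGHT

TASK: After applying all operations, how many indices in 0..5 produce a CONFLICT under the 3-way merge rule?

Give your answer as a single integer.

Answer: 0

Derivation:
Final LEFT:  [bravo, alpha, bravo, foxtrot, alpha, kilo]
Final RIGHT: [bravo, alpha, alpha, foxtrot, alpha, foxtrot]
i=0: L=bravo R=bravo -> agree -> bravo
i=1: L=alpha R=alpha -> agree -> alpha
i=2: L=bravo, R=alpha=BASE -> take LEFT -> bravo
i=3: L=foxtrot R=foxtrot -> agree -> foxtrot
i=4: L=alpha R=alpha -> agree -> alpha
i=5: L=kilo, R=foxtrot=BASE -> take LEFT -> kilo
Conflict count: 0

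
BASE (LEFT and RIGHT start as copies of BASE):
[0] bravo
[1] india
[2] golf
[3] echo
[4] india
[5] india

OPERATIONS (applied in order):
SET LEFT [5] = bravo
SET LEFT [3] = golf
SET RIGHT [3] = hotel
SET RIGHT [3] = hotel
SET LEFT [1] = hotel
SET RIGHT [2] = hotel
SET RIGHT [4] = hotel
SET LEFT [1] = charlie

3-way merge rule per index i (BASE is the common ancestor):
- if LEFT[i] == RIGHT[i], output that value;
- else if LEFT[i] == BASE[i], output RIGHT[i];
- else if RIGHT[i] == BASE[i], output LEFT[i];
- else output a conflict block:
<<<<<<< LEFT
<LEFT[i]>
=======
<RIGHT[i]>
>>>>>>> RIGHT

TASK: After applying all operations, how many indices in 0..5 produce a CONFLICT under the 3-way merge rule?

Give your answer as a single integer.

Answer: 1

Derivation:
Final LEFT:  [bravo, charlie, golf, golf, india, bravo]
Final RIGHT: [bravo, india, hotel, hotel, hotel, india]
i=0: L=bravo R=bravo -> agree -> bravo
i=1: L=charlie, R=india=BASE -> take LEFT -> charlie
i=2: L=golf=BASE, R=hotel -> take RIGHT -> hotel
i=3: BASE=echo L=golf R=hotel all differ -> CONFLICT
i=4: L=india=BASE, R=hotel -> take RIGHT -> hotel
i=5: L=bravo, R=india=BASE -> take LEFT -> bravo
Conflict count: 1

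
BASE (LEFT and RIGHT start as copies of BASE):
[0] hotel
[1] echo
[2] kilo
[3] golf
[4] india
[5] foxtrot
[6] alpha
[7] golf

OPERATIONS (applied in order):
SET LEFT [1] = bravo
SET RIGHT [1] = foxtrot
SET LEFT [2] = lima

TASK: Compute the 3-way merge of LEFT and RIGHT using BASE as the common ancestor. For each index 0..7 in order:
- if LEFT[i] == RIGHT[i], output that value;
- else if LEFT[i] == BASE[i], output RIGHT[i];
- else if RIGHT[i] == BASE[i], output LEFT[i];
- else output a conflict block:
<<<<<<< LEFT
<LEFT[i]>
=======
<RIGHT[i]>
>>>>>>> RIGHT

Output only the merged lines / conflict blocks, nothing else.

Answer: hotel
<<<<<<< LEFT
bravo
=======
foxtrot
>>>>>>> RIGHT
lima
golf
india
foxtrot
alpha
golf

Derivation:
Final LEFT:  [hotel, bravo, lima, golf, india, foxtrot, alpha, golf]
Final RIGHT: [hotel, foxtrot, kilo, golf, india, foxtrot, alpha, golf]
i=0: L=hotel R=hotel -> agree -> hotel
i=1: BASE=echo L=bravo R=foxtrot all differ -> CONFLICT
i=2: L=lima, R=kilo=BASE -> take LEFT -> lima
i=3: L=golf R=golf -> agree -> golf
i=4: L=india R=india -> agree -> india
i=5: L=foxtrot R=foxtrot -> agree -> foxtrot
i=6: L=alpha R=alpha -> agree -> alpha
i=7: L=golf R=golf -> agree -> golf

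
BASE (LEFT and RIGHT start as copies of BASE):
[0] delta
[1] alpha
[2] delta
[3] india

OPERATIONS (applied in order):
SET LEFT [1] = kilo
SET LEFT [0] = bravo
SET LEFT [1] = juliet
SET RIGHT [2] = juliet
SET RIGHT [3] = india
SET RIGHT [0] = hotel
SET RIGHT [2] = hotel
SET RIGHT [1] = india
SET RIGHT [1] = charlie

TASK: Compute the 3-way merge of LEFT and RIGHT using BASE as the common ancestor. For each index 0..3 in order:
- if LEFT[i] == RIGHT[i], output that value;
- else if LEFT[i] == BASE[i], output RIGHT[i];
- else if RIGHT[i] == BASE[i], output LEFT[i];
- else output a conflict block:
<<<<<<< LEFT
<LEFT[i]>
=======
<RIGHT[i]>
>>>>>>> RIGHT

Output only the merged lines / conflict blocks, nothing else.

Final LEFT:  [bravo, juliet, delta, india]
Final RIGHT: [hotel, charlie, hotel, india]
i=0: BASE=delta L=bravo R=hotel all differ -> CONFLICT
i=1: BASE=alpha L=juliet R=charlie all differ -> CONFLICT
i=2: L=delta=BASE, R=hotel -> take RIGHT -> hotel
i=3: L=india R=india -> agree -> india

Answer: <<<<<<< LEFT
bravo
=======
hotel
>>>>>>> RIGHT
<<<<<<< LEFT
juliet
=======
charlie
>>>>>>> RIGHT
hotel
india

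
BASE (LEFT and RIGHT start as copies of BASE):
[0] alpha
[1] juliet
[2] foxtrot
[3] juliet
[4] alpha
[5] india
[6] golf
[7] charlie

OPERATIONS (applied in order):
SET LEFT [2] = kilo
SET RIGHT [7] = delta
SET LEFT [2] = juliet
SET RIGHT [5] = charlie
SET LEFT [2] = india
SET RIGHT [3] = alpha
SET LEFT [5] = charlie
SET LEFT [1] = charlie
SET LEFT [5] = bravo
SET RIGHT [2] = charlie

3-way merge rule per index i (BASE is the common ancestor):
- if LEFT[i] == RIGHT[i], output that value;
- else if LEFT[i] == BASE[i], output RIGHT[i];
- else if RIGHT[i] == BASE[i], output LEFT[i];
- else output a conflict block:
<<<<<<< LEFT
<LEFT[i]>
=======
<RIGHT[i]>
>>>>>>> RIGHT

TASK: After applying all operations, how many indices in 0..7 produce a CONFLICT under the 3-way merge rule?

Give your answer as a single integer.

Answer: 2

Derivation:
Final LEFT:  [alpha, charlie, india, juliet, alpha, bravo, golf, charlie]
Final RIGHT: [alpha, juliet, charlie, alpha, alpha, charlie, golf, delta]
i=0: L=alpha R=alpha -> agree -> alpha
i=1: L=charlie, R=juliet=BASE -> take LEFT -> charlie
i=2: BASE=foxtrot L=india R=charlie all differ -> CONFLICT
i=3: L=juliet=BASE, R=alpha -> take RIGHT -> alpha
i=4: L=alpha R=alpha -> agree -> alpha
i=5: BASE=india L=bravo R=charlie all differ -> CONFLICT
i=6: L=golf R=golf -> agree -> golf
i=7: L=charlie=BASE, R=delta -> take RIGHT -> delta
Conflict count: 2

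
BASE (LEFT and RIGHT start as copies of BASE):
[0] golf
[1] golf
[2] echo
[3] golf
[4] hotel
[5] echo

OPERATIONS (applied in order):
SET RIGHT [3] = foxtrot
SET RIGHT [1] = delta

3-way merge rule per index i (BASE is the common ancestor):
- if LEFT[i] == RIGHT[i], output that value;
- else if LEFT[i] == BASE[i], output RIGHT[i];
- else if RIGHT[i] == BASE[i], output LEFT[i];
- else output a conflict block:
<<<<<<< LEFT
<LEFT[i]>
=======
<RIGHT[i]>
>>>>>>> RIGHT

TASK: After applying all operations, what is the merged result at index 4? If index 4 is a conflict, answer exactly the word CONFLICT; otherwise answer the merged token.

Answer: hotel

Derivation:
Final LEFT:  [golf, golf, echo, golf, hotel, echo]
Final RIGHT: [golf, delta, echo, foxtrot, hotel, echo]
i=0: L=golf R=golf -> agree -> golf
i=1: L=golf=BASE, R=delta -> take RIGHT -> delta
i=2: L=echo R=echo -> agree -> echo
i=3: L=golf=BASE, R=foxtrot -> take RIGHT -> foxtrot
i=4: L=hotel R=hotel -> agree -> hotel
i=5: L=echo R=echo -> agree -> echo
Index 4 -> hotel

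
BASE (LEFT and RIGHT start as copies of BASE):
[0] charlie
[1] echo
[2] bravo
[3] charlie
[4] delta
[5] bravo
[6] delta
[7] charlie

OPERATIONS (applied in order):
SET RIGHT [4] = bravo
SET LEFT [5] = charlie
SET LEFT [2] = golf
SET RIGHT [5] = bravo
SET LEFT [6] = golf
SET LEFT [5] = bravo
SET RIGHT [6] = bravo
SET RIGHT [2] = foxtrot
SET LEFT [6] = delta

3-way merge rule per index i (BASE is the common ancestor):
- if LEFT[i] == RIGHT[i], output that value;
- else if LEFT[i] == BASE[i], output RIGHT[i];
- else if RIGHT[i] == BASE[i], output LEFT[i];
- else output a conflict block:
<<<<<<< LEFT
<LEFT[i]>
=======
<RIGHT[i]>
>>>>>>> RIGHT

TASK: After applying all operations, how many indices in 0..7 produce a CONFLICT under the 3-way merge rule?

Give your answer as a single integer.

Final LEFT:  [charlie, echo, golf, charlie, delta, bravo, delta, charlie]
Final RIGHT: [charlie, echo, foxtrot, charlie, bravo, bravo, bravo, charlie]
i=0: L=charlie R=charlie -> agree -> charlie
i=1: L=echo R=echo -> agree -> echo
i=2: BASE=bravo L=golf R=foxtrot all differ -> CONFLICT
i=3: L=charlie R=charlie -> agree -> charlie
i=4: L=delta=BASE, R=bravo -> take RIGHT -> bravo
i=5: L=bravo R=bravo -> agree -> bravo
i=6: L=delta=BASE, R=bravo -> take RIGHT -> bravo
i=7: L=charlie R=charlie -> agree -> charlie
Conflict count: 1

Answer: 1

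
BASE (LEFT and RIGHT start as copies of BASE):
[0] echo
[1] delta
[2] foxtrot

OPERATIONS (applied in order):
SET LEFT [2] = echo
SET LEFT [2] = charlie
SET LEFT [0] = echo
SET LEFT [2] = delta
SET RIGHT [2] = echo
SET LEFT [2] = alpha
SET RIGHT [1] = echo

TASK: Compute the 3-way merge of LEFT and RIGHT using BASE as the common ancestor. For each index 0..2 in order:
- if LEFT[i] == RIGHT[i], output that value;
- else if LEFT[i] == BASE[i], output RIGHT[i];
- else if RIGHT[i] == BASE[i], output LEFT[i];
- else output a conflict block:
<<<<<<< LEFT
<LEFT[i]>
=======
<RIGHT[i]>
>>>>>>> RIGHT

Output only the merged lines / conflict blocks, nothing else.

Answer: echo
echo
<<<<<<< LEFT
alpha
=======
echo
>>>>>>> RIGHT

Derivation:
Final LEFT:  [echo, delta, alpha]
Final RIGHT: [echo, echo, echo]
i=0: L=echo R=echo -> agree -> echo
i=1: L=delta=BASE, R=echo -> take RIGHT -> echo
i=2: BASE=foxtrot L=alpha R=echo all differ -> CONFLICT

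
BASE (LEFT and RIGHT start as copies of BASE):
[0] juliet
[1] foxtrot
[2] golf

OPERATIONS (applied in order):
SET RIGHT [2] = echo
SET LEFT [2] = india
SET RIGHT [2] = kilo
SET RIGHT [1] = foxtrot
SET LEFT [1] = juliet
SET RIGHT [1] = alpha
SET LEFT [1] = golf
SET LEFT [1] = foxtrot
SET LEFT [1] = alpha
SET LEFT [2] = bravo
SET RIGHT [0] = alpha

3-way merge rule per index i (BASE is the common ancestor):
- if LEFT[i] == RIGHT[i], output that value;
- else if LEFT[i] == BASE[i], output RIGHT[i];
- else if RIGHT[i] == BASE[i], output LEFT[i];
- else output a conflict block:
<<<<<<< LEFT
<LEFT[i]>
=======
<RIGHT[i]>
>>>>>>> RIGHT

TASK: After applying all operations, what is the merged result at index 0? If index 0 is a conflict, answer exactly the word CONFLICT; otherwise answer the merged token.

Final LEFT:  [juliet, alpha, bravo]
Final RIGHT: [alpha, alpha, kilo]
i=0: L=juliet=BASE, R=alpha -> take RIGHT -> alpha
i=1: L=alpha R=alpha -> agree -> alpha
i=2: BASE=golf L=bravo R=kilo all differ -> CONFLICT
Index 0 -> alpha

Answer: alpha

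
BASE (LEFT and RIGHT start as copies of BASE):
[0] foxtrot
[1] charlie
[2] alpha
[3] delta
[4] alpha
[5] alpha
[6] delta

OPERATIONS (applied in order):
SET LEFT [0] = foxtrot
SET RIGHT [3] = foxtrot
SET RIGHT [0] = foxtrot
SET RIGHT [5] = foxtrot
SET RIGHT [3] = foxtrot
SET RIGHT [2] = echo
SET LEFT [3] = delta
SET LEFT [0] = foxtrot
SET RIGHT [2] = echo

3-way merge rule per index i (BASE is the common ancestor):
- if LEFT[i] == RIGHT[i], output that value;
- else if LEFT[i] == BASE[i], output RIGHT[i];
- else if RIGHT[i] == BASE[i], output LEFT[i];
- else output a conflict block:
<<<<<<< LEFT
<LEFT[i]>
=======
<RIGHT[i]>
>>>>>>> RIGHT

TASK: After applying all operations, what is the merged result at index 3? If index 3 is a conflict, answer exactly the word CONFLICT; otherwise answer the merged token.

Final LEFT:  [foxtrot, charlie, alpha, delta, alpha, alpha, delta]
Final RIGHT: [foxtrot, charlie, echo, foxtrot, alpha, foxtrot, delta]
i=0: L=foxtrot R=foxtrot -> agree -> foxtrot
i=1: L=charlie R=charlie -> agree -> charlie
i=2: L=alpha=BASE, R=echo -> take RIGHT -> echo
i=3: L=delta=BASE, R=foxtrot -> take RIGHT -> foxtrot
i=4: L=alpha R=alpha -> agree -> alpha
i=5: L=alpha=BASE, R=foxtrot -> take RIGHT -> foxtrot
i=6: L=delta R=delta -> agree -> delta
Index 3 -> foxtrot

Answer: foxtrot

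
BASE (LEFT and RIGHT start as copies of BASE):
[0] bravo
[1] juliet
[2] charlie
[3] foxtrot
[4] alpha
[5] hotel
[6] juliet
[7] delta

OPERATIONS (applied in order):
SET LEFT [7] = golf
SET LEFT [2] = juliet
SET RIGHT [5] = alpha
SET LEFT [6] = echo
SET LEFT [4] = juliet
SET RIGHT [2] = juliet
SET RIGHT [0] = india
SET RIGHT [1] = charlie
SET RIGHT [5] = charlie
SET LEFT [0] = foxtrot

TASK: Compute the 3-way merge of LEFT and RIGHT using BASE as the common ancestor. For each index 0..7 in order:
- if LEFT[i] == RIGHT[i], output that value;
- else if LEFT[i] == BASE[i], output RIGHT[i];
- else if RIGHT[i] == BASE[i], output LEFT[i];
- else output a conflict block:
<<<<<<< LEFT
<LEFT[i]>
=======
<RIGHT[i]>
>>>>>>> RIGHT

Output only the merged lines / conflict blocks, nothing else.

Answer: <<<<<<< LEFT
foxtrot
=======
india
>>>>>>> RIGHT
charlie
juliet
foxtrot
juliet
charlie
echo
golf

Derivation:
Final LEFT:  [foxtrot, juliet, juliet, foxtrot, juliet, hotel, echo, golf]
Final RIGHT: [india, charlie, juliet, foxtrot, alpha, charlie, juliet, delta]
i=0: BASE=bravo L=foxtrot R=india all differ -> CONFLICT
i=1: L=juliet=BASE, R=charlie -> take RIGHT -> charlie
i=2: L=juliet R=juliet -> agree -> juliet
i=3: L=foxtrot R=foxtrot -> agree -> foxtrot
i=4: L=juliet, R=alpha=BASE -> take LEFT -> juliet
i=5: L=hotel=BASE, R=charlie -> take RIGHT -> charlie
i=6: L=echo, R=juliet=BASE -> take LEFT -> echo
i=7: L=golf, R=delta=BASE -> take LEFT -> golf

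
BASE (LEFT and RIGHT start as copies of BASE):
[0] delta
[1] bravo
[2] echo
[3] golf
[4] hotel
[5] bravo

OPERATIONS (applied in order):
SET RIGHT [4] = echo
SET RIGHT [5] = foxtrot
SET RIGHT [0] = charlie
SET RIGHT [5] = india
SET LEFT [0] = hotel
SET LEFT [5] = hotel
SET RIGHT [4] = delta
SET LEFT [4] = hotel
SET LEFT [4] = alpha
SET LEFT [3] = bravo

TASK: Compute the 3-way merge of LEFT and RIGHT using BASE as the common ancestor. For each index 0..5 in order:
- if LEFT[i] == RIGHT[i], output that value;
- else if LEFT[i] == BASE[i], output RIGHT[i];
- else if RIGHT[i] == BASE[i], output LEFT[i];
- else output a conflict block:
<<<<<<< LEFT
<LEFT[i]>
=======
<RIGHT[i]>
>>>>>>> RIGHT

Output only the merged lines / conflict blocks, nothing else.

Final LEFT:  [hotel, bravo, echo, bravo, alpha, hotel]
Final RIGHT: [charlie, bravo, echo, golf, delta, india]
i=0: BASE=delta L=hotel R=charlie all differ -> CONFLICT
i=1: L=bravo R=bravo -> agree -> bravo
i=2: L=echo R=echo -> agree -> echo
i=3: L=bravo, R=golf=BASE -> take LEFT -> bravo
i=4: BASE=hotel L=alpha R=delta all differ -> CONFLICT
i=5: BASE=bravo L=hotel R=india all differ -> CONFLICT

Answer: <<<<<<< LEFT
hotel
=======
charlie
>>>>>>> RIGHT
bravo
echo
bravo
<<<<<<< LEFT
alpha
=======
delta
>>>>>>> RIGHT
<<<<<<< LEFT
hotel
=======
india
>>>>>>> RIGHT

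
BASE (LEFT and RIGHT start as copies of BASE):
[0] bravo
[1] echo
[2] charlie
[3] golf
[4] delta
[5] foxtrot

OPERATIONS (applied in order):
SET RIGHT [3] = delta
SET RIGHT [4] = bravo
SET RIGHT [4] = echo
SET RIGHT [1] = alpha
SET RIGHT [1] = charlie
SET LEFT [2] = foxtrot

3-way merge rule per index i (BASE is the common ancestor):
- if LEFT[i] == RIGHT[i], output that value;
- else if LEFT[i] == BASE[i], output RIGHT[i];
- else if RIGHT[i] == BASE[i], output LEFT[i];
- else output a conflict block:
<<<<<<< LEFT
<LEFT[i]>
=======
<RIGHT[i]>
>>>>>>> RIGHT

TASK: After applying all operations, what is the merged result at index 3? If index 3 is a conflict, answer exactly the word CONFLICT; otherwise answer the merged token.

Answer: delta

Derivation:
Final LEFT:  [bravo, echo, foxtrot, golf, delta, foxtrot]
Final RIGHT: [bravo, charlie, charlie, delta, echo, foxtrot]
i=0: L=bravo R=bravo -> agree -> bravo
i=1: L=echo=BASE, R=charlie -> take RIGHT -> charlie
i=2: L=foxtrot, R=charlie=BASE -> take LEFT -> foxtrot
i=3: L=golf=BASE, R=delta -> take RIGHT -> delta
i=4: L=delta=BASE, R=echo -> take RIGHT -> echo
i=5: L=foxtrot R=foxtrot -> agree -> foxtrot
Index 3 -> delta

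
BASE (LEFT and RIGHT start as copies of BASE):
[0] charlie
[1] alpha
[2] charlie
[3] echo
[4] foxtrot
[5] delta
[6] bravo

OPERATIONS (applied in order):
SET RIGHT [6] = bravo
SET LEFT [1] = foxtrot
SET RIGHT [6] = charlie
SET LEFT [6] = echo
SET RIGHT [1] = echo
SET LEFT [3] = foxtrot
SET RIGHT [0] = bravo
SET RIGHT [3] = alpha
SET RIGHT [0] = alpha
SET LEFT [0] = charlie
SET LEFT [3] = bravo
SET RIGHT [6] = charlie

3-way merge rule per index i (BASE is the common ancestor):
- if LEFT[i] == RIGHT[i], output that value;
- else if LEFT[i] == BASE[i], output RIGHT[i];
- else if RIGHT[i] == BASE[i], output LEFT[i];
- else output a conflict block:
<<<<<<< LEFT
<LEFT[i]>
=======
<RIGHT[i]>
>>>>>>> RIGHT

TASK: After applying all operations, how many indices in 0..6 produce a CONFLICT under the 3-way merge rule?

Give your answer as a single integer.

Final LEFT:  [charlie, foxtrot, charlie, bravo, foxtrot, delta, echo]
Final RIGHT: [alpha, echo, charlie, alpha, foxtrot, delta, charlie]
i=0: L=charlie=BASE, R=alpha -> take RIGHT -> alpha
i=1: BASE=alpha L=foxtrot R=echo all differ -> CONFLICT
i=2: L=charlie R=charlie -> agree -> charlie
i=3: BASE=echo L=bravo R=alpha all differ -> CONFLICT
i=4: L=foxtrot R=foxtrot -> agree -> foxtrot
i=5: L=delta R=delta -> agree -> delta
i=6: BASE=bravo L=echo R=charlie all differ -> CONFLICT
Conflict count: 3

Answer: 3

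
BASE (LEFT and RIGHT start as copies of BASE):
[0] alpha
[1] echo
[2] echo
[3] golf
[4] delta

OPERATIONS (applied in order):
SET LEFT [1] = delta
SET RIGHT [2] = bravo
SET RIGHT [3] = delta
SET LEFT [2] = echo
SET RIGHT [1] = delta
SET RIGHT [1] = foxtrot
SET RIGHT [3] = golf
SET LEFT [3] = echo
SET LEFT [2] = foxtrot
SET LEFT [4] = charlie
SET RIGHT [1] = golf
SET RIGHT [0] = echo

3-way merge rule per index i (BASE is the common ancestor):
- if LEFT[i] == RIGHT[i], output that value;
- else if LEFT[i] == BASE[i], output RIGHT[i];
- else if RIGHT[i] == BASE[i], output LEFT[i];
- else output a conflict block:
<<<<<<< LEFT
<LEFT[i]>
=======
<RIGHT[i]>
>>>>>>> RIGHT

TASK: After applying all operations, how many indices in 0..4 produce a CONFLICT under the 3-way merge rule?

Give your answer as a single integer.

Final LEFT:  [alpha, delta, foxtrot, echo, charlie]
Final RIGHT: [echo, golf, bravo, golf, delta]
i=0: L=alpha=BASE, R=echo -> take RIGHT -> echo
i=1: BASE=echo L=delta R=golf all differ -> CONFLICT
i=2: BASE=echo L=foxtrot R=bravo all differ -> CONFLICT
i=3: L=echo, R=golf=BASE -> take LEFT -> echo
i=4: L=charlie, R=delta=BASE -> take LEFT -> charlie
Conflict count: 2

Answer: 2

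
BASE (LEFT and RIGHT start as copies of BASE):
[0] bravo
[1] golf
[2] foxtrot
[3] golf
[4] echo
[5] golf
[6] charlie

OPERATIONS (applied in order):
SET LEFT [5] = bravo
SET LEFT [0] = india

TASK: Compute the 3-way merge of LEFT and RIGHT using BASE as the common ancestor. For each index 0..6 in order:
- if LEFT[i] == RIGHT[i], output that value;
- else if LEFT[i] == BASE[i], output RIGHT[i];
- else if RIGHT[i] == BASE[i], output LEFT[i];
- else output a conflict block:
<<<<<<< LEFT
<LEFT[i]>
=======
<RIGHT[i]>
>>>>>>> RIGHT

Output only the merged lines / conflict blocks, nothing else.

Answer: india
golf
foxtrot
golf
echo
bravo
charlie

Derivation:
Final LEFT:  [india, golf, foxtrot, golf, echo, bravo, charlie]
Final RIGHT: [bravo, golf, foxtrot, golf, echo, golf, charlie]
i=0: L=india, R=bravo=BASE -> take LEFT -> india
i=1: L=golf R=golf -> agree -> golf
i=2: L=foxtrot R=foxtrot -> agree -> foxtrot
i=3: L=golf R=golf -> agree -> golf
i=4: L=echo R=echo -> agree -> echo
i=5: L=bravo, R=golf=BASE -> take LEFT -> bravo
i=6: L=charlie R=charlie -> agree -> charlie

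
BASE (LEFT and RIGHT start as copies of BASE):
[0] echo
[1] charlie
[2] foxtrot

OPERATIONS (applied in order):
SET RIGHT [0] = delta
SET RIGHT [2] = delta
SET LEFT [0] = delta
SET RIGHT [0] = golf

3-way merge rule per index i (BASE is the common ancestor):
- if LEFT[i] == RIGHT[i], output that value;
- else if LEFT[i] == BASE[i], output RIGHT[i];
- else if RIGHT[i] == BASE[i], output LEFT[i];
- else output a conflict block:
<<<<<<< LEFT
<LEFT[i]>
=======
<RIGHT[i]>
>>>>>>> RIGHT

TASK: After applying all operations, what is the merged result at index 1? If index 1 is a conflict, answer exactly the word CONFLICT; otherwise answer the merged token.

Final LEFT:  [delta, charlie, foxtrot]
Final RIGHT: [golf, charlie, delta]
i=0: BASE=echo L=delta R=golf all differ -> CONFLICT
i=1: L=charlie R=charlie -> agree -> charlie
i=2: L=foxtrot=BASE, R=delta -> take RIGHT -> delta
Index 1 -> charlie

Answer: charlie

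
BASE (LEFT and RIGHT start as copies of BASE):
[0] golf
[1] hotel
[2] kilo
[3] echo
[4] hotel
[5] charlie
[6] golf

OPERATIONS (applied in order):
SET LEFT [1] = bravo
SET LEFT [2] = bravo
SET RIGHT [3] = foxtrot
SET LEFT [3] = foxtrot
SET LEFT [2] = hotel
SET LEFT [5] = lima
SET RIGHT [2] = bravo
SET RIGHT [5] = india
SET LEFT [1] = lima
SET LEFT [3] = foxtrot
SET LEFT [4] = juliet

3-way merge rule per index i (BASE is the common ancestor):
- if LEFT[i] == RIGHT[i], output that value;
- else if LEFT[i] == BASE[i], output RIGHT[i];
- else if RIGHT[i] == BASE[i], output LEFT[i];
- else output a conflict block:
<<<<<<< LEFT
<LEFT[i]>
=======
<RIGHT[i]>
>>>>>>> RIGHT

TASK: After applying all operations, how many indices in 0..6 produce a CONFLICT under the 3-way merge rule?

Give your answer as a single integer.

Final LEFT:  [golf, lima, hotel, foxtrot, juliet, lima, golf]
Final RIGHT: [golf, hotel, bravo, foxtrot, hotel, india, golf]
i=0: L=golf R=golf -> agree -> golf
i=1: L=lima, R=hotel=BASE -> take LEFT -> lima
i=2: BASE=kilo L=hotel R=bravo all differ -> CONFLICT
i=3: L=foxtrot R=foxtrot -> agree -> foxtrot
i=4: L=juliet, R=hotel=BASE -> take LEFT -> juliet
i=5: BASE=charlie L=lima R=india all differ -> CONFLICT
i=6: L=golf R=golf -> agree -> golf
Conflict count: 2

Answer: 2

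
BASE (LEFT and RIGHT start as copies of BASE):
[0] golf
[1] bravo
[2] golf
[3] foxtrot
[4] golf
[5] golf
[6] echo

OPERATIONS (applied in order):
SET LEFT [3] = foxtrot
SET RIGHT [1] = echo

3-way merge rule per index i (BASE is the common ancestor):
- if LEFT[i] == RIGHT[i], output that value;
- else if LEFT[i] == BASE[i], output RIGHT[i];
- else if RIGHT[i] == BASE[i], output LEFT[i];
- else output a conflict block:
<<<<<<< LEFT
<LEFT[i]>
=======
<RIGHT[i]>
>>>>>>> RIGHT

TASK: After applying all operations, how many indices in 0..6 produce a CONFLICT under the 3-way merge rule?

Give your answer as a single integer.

Answer: 0

Derivation:
Final LEFT:  [golf, bravo, golf, foxtrot, golf, golf, echo]
Final RIGHT: [golf, echo, golf, foxtrot, golf, golf, echo]
i=0: L=golf R=golf -> agree -> golf
i=1: L=bravo=BASE, R=echo -> take RIGHT -> echo
i=2: L=golf R=golf -> agree -> golf
i=3: L=foxtrot R=foxtrot -> agree -> foxtrot
i=4: L=golf R=golf -> agree -> golf
i=5: L=golf R=golf -> agree -> golf
i=6: L=echo R=echo -> agree -> echo
Conflict count: 0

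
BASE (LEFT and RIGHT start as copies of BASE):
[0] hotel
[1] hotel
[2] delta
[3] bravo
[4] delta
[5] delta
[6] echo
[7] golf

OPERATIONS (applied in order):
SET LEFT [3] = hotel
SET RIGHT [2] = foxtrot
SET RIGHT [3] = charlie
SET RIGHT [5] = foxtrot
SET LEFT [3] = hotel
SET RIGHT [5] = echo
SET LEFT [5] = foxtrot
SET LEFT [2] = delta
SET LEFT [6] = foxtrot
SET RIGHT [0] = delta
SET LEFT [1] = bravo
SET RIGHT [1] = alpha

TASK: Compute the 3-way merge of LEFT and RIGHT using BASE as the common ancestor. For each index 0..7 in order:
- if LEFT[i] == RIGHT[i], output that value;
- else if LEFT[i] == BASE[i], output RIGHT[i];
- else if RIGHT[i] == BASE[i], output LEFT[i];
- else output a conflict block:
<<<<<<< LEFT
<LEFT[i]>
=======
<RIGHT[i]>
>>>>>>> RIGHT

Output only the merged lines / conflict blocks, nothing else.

Final LEFT:  [hotel, bravo, delta, hotel, delta, foxtrot, foxtrot, golf]
Final RIGHT: [delta, alpha, foxtrot, charlie, delta, echo, echo, golf]
i=0: L=hotel=BASE, R=delta -> take RIGHT -> delta
i=1: BASE=hotel L=bravo R=alpha all differ -> CONFLICT
i=2: L=delta=BASE, R=foxtrot -> take RIGHT -> foxtrot
i=3: BASE=bravo L=hotel R=charlie all differ -> CONFLICT
i=4: L=delta R=delta -> agree -> delta
i=5: BASE=delta L=foxtrot R=echo all differ -> CONFLICT
i=6: L=foxtrot, R=echo=BASE -> take LEFT -> foxtrot
i=7: L=golf R=golf -> agree -> golf

Answer: delta
<<<<<<< LEFT
bravo
=======
alpha
>>>>>>> RIGHT
foxtrot
<<<<<<< LEFT
hotel
=======
charlie
>>>>>>> RIGHT
delta
<<<<<<< LEFT
foxtrot
=======
echo
>>>>>>> RIGHT
foxtrot
golf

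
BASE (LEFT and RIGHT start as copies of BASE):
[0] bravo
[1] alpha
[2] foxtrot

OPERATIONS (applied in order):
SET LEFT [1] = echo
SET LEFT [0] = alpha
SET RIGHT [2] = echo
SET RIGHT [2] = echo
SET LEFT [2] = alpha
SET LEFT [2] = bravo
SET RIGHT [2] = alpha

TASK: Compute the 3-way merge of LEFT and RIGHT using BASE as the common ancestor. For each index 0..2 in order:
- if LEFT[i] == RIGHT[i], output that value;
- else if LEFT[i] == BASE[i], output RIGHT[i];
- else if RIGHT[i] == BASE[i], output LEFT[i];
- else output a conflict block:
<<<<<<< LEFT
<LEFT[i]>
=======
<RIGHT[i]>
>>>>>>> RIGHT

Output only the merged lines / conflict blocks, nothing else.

Answer: alpha
echo
<<<<<<< LEFT
bravo
=======
alpha
>>>>>>> RIGHT

Derivation:
Final LEFT:  [alpha, echo, bravo]
Final RIGHT: [bravo, alpha, alpha]
i=0: L=alpha, R=bravo=BASE -> take LEFT -> alpha
i=1: L=echo, R=alpha=BASE -> take LEFT -> echo
i=2: BASE=foxtrot L=bravo R=alpha all differ -> CONFLICT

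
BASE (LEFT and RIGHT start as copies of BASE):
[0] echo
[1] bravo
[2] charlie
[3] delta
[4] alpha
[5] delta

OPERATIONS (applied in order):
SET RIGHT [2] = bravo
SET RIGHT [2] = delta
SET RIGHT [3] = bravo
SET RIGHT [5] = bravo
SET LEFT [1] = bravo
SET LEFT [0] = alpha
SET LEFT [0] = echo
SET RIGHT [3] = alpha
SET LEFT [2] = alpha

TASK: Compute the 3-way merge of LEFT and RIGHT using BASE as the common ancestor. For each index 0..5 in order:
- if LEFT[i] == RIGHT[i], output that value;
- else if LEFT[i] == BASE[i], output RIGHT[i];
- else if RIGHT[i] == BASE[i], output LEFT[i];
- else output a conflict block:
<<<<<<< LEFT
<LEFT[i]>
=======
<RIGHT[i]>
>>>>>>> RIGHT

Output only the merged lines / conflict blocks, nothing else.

Answer: echo
bravo
<<<<<<< LEFT
alpha
=======
delta
>>>>>>> RIGHT
alpha
alpha
bravo

Derivation:
Final LEFT:  [echo, bravo, alpha, delta, alpha, delta]
Final RIGHT: [echo, bravo, delta, alpha, alpha, bravo]
i=0: L=echo R=echo -> agree -> echo
i=1: L=bravo R=bravo -> agree -> bravo
i=2: BASE=charlie L=alpha R=delta all differ -> CONFLICT
i=3: L=delta=BASE, R=alpha -> take RIGHT -> alpha
i=4: L=alpha R=alpha -> agree -> alpha
i=5: L=delta=BASE, R=bravo -> take RIGHT -> bravo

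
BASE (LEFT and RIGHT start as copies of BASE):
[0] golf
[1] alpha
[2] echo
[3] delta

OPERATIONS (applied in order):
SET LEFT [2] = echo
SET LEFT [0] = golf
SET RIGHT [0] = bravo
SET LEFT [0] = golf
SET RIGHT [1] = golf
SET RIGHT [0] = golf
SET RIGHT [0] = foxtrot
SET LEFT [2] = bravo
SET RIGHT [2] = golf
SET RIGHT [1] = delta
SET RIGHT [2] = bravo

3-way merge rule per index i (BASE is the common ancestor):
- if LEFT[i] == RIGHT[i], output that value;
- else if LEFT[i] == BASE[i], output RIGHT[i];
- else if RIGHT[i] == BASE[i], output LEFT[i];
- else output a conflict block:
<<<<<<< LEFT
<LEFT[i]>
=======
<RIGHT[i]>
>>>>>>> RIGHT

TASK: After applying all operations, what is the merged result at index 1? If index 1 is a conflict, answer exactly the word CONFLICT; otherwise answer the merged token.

Final LEFT:  [golf, alpha, bravo, delta]
Final RIGHT: [foxtrot, delta, bravo, delta]
i=0: L=golf=BASE, R=foxtrot -> take RIGHT -> foxtrot
i=1: L=alpha=BASE, R=delta -> take RIGHT -> delta
i=2: L=bravo R=bravo -> agree -> bravo
i=3: L=delta R=delta -> agree -> delta
Index 1 -> delta

Answer: delta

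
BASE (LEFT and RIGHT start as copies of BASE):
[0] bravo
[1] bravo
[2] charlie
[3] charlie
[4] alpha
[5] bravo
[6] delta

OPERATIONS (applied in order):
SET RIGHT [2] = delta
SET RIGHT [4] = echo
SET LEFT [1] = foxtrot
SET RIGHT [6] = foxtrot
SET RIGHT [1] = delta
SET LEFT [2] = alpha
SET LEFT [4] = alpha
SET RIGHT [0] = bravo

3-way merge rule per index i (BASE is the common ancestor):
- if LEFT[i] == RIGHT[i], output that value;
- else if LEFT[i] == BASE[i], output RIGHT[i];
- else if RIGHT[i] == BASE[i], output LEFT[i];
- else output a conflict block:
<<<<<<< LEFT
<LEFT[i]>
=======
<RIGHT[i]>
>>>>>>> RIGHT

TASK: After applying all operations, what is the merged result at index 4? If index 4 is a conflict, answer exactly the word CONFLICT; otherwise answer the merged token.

Final LEFT:  [bravo, foxtrot, alpha, charlie, alpha, bravo, delta]
Final RIGHT: [bravo, delta, delta, charlie, echo, bravo, foxtrot]
i=0: L=bravo R=bravo -> agree -> bravo
i=1: BASE=bravo L=foxtrot R=delta all differ -> CONFLICT
i=2: BASE=charlie L=alpha R=delta all differ -> CONFLICT
i=3: L=charlie R=charlie -> agree -> charlie
i=4: L=alpha=BASE, R=echo -> take RIGHT -> echo
i=5: L=bravo R=bravo -> agree -> bravo
i=6: L=delta=BASE, R=foxtrot -> take RIGHT -> foxtrot
Index 4 -> echo

Answer: echo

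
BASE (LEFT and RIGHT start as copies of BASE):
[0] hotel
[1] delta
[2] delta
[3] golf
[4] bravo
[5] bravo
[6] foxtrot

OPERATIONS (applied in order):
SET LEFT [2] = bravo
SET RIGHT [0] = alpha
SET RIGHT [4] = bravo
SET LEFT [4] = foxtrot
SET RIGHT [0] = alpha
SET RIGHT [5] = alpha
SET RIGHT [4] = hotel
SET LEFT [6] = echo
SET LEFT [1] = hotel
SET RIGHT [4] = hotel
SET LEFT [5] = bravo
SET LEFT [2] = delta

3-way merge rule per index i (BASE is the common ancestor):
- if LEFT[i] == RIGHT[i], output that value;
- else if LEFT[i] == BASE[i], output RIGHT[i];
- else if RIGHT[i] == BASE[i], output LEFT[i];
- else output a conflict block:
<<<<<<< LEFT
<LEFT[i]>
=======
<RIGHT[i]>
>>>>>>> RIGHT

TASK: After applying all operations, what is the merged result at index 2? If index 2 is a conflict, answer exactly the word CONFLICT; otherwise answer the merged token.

Answer: delta

Derivation:
Final LEFT:  [hotel, hotel, delta, golf, foxtrot, bravo, echo]
Final RIGHT: [alpha, delta, delta, golf, hotel, alpha, foxtrot]
i=0: L=hotel=BASE, R=alpha -> take RIGHT -> alpha
i=1: L=hotel, R=delta=BASE -> take LEFT -> hotel
i=2: L=delta R=delta -> agree -> delta
i=3: L=golf R=golf -> agree -> golf
i=4: BASE=bravo L=foxtrot R=hotel all differ -> CONFLICT
i=5: L=bravo=BASE, R=alpha -> take RIGHT -> alpha
i=6: L=echo, R=foxtrot=BASE -> take LEFT -> echo
Index 2 -> delta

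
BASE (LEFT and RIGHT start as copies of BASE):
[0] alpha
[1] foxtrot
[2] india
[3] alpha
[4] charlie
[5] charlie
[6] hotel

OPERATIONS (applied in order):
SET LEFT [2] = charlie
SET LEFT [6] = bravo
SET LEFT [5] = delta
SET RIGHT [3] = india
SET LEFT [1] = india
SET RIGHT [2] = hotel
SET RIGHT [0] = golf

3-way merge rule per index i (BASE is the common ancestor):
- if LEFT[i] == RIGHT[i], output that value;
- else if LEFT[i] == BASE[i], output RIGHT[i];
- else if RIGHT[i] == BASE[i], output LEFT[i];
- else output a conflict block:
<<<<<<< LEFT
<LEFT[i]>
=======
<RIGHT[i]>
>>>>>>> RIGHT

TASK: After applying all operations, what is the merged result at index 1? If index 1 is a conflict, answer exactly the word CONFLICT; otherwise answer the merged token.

Answer: india

Derivation:
Final LEFT:  [alpha, india, charlie, alpha, charlie, delta, bravo]
Final RIGHT: [golf, foxtrot, hotel, india, charlie, charlie, hotel]
i=0: L=alpha=BASE, R=golf -> take RIGHT -> golf
i=1: L=india, R=foxtrot=BASE -> take LEFT -> india
i=2: BASE=india L=charlie R=hotel all differ -> CONFLICT
i=3: L=alpha=BASE, R=india -> take RIGHT -> india
i=4: L=charlie R=charlie -> agree -> charlie
i=5: L=delta, R=charlie=BASE -> take LEFT -> delta
i=6: L=bravo, R=hotel=BASE -> take LEFT -> bravo
Index 1 -> india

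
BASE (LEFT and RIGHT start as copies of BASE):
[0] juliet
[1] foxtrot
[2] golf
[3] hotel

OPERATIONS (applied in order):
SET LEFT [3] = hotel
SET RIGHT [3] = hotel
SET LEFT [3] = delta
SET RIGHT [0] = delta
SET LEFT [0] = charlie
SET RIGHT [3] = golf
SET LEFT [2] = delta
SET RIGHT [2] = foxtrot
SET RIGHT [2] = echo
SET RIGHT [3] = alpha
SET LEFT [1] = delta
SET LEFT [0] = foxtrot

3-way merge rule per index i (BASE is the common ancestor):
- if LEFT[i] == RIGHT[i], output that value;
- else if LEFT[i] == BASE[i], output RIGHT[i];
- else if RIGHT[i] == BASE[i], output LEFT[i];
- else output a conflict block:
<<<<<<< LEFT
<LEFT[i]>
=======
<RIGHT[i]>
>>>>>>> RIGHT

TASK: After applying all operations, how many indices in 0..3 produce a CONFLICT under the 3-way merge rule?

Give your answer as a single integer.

Final LEFT:  [foxtrot, delta, delta, delta]
Final RIGHT: [delta, foxtrot, echo, alpha]
i=0: BASE=juliet L=foxtrot R=delta all differ -> CONFLICT
i=1: L=delta, R=foxtrot=BASE -> take LEFT -> delta
i=2: BASE=golf L=delta R=echo all differ -> CONFLICT
i=3: BASE=hotel L=delta R=alpha all differ -> CONFLICT
Conflict count: 3

Answer: 3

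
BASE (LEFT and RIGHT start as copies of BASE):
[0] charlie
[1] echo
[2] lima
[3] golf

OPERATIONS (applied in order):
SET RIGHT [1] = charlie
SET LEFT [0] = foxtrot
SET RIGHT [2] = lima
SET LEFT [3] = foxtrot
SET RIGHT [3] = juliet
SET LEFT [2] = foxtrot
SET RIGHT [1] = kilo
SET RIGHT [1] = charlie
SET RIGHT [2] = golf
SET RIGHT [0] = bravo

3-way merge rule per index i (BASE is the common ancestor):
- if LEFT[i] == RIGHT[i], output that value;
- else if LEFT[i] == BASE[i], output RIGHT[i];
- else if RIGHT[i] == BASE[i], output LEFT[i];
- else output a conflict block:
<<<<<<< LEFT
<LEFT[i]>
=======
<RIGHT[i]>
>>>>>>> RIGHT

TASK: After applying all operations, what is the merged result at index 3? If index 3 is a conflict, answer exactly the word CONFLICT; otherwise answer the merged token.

Answer: CONFLICT

Derivation:
Final LEFT:  [foxtrot, echo, foxtrot, foxtrot]
Final RIGHT: [bravo, charlie, golf, juliet]
i=0: BASE=charlie L=foxtrot R=bravo all differ -> CONFLICT
i=1: L=echo=BASE, R=charlie -> take RIGHT -> charlie
i=2: BASE=lima L=foxtrot R=golf all differ -> CONFLICT
i=3: BASE=golf L=foxtrot R=juliet all differ -> CONFLICT
Index 3 -> CONFLICT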